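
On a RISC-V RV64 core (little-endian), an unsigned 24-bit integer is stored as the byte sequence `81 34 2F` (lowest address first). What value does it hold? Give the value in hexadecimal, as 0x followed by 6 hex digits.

Little-endian: lowest address holds the least-significant byte.
Reassemble most-significant byte first: 2F 34 81 → 0x2F3481.

0x2F3481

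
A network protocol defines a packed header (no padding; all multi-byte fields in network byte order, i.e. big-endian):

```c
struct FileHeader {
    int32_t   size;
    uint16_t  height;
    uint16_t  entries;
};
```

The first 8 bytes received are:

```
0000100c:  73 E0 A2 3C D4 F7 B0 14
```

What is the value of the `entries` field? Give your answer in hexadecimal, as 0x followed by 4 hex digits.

`entries` follows `size` (4 B), `height` (2 B), so it starts at offset 4 + 2 = 6 and occupies 2 bytes.
Bytes at offsets 6..7: B0 14.
Big-endian: lowest address holds the most-significant byte.
The bytes are already most-significant first: 0xB014.

0xB014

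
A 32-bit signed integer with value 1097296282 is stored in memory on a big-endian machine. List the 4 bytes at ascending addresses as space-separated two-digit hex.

41 67 69 9A

1097296282 in hexadecimal, padded to 32 bits, is 0x4167699A.
Split into bytes (most-significant first): 41 67 69 9A.
Big-endian stores the most-significant byte at the lowest address.
So the memory order matches the most-significant-first order: 41 67 69 9A.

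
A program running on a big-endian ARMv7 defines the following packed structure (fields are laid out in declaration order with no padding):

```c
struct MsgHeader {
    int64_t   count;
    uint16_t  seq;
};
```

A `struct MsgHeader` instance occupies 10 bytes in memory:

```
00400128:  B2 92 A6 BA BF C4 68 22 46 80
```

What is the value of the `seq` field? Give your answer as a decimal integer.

18048

`seq` follows `count` (8 bytes), so it starts at byte offset 8 and occupies 2 bytes.
Bytes at offsets 8..9: 46 80.
In big-endian order the high byte comes first in memory.
The bytes are already most-significant first: 0x4680.
0x4680 = 18048.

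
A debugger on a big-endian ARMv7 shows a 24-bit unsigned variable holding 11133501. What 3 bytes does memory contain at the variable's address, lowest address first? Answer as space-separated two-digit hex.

A9 E2 3D

11133501 in hexadecimal, padded to 24 bits, is 0xA9E23D.
Split into bytes (most-significant first): A9 E2 3D.
In big-endian order the high byte comes first in memory.
So the memory order matches the most-significant-first order: A9 E2 3D.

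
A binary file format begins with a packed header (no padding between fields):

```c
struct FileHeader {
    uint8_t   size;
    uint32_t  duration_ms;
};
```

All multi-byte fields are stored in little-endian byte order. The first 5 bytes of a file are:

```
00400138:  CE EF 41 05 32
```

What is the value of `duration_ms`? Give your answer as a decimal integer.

`duration_ms` follows `size` (1 byte), so it starts at byte offset 1 and occupies 4 bytes.
Bytes at offsets 1..4: EF 41 05 32.
Little-endian stores the least-significant byte at the lowest address.
Reassemble most-significant byte first: 32 05 41 EF → 0x320541EF.
0x320541EF = 839205359.

839205359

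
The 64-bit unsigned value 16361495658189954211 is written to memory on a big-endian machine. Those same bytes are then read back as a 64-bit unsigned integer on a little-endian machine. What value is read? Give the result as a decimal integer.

11753412324385689571

16361495658189954211 in 64-bit hexadecimal is 0xE30FB59D3C821CA3.
Stored big-endian, the bytes at ascending addresses are E3 0F B5 9D 3C 82 1C A3.
Read back as little-endian, the first byte is least significant, giving 0xA31C823C9DB50FE3.
0xA31C823C9DB50FE3 = 11753412324385689571.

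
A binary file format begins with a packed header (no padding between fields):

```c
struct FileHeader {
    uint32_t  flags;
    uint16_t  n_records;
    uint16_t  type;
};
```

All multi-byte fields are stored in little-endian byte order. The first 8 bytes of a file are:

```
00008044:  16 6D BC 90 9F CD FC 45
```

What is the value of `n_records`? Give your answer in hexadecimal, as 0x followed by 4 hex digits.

0xCD9F

`n_records` follows `flags` (4 bytes), so it starts at byte offset 4 and occupies 2 bytes.
Bytes at offsets 4..5: 9F CD.
Little-endian stores the least-significant byte at the lowest address.
Reassemble most-significant byte first: CD 9F → 0xCD9F.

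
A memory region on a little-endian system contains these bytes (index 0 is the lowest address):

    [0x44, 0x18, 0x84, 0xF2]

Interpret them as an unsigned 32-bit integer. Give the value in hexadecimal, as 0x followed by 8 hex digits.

0xF2841844

Little-endian stores the least-significant byte at the lowest address.
Reassemble most-significant byte first: F2 84 18 44 → 0xF2841844.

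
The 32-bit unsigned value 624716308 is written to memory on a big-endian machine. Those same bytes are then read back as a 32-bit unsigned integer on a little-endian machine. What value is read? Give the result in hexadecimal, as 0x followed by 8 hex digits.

624716308 in 32-bit hexadecimal is 0x253C6A14.
Stored big-endian, the bytes at ascending addresses are 25 3C 6A 14.
Read back as little-endian, the first byte is least significant, giving 0x146A3C25.

0x146A3C25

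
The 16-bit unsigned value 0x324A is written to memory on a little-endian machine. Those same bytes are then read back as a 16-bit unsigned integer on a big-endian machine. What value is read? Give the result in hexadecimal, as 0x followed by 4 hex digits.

Stored little-endian, the bytes at ascending addresses are 4A 32.
Read back as big-endian, the last byte is least significant, giving 0x4A32.

0x4A32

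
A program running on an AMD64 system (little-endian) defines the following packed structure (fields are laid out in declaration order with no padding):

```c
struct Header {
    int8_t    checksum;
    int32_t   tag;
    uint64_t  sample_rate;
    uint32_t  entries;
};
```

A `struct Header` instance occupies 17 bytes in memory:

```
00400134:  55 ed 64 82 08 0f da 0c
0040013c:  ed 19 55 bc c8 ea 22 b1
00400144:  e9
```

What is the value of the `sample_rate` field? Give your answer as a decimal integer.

14464529673046776335

`sample_rate` follows `checksum` (1 B), `tag` (4 B), so it starts at offset 1 + 4 = 5 and occupies 8 bytes.
Bytes at offsets 5..12: 0F DA 0C ED 19 55 BC C8.
Little-endian: lowest address holds the least-significant byte.
Reassemble most-significant byte first: C8 BC 55 19 ED 0C DA 0F → 0xC8BC5519ED0CDA0F.
0xC8BC5519ED0CDA0F = 14464529673046776335.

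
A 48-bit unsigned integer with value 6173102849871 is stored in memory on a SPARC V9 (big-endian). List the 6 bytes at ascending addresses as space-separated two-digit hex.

05 9D 49 9A 3F 4F

6173102849871 in hexadecimal, padded to 48 bits, is 0x059D499A3F4F.
Split into bytes (most-significant first): 05 9D 49 9A 3F 4F.
In big-endian order the high byte comes first in memory.
So the memory order matches the most-significant-first order: 05 9D 49 9A 3F 4F.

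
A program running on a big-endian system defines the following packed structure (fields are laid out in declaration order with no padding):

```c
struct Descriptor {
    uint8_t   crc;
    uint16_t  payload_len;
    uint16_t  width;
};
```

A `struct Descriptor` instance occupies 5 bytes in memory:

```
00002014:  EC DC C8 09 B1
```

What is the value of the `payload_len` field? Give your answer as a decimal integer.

`payload_len` follows `crc` (1 byte), so it starts at byte offset 1 and occupies 2 bytes.
Bytes at offsets 1..2: DC C8.
In big-endian order the high byte comes first in memory.
The bytes are already most-significant first: 0xDCC8.
0xDCC8 = 56520.

56520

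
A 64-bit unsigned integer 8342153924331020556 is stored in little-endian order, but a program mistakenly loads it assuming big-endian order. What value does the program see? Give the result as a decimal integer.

8342153924331020556 in 64-bit hexadecimal is 0x73C548CBA961A10C.
Stored little-endian, the bytes at ascending addresses are 0C A1 61 A9 CB 48 C5 73.
Read back as big-endian, the last byte is least significant, giving 0x0CA161A9CB48C573.
0x0CA161A9CB48C573 = 910115981593462131.

910115981593462131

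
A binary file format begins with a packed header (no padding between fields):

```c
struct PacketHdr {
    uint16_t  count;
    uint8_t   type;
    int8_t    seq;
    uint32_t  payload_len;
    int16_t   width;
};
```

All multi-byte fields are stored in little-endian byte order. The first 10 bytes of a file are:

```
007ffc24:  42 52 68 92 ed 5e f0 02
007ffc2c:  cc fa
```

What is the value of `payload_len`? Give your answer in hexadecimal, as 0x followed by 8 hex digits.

`payload_len` follows `count` (2 B), `type` (1 B), `seq` (1 B), so it starts at offset 2 + 1 + 1 = 4 and occupies 4 bytes.
Bytes at offsets 4..7: ED 5E F0 02.
In little-endian order the low byte comes first in memory.
Reassemble most-significant byte first: 02 F0 5E ED → 0x02F05EED.

0x02F05EED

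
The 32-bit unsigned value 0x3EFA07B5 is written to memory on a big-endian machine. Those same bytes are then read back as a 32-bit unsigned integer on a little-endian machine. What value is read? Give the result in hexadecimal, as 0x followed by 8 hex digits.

Stored big-endian, the bytes at ascending addresses are 3E FA 07 B5.
Read back as little-endian, the first byte is least significant, giving 0xB507FA3E.

0xB507FA3E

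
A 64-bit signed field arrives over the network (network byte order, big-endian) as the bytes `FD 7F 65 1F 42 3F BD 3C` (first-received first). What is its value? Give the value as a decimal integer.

-180314275141665476

Big-endian: lowest address holds the most-significant byte.
The bytes are already most-significant first: 0xFD7F651F423FBD3C.
Top bit is set, so as a signed 64-bit value this is 0xFD7F651F423FBD3C − 2^64 = -180314275141665476.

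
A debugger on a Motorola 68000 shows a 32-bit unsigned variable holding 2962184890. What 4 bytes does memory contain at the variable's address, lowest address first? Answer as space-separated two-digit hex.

B0 8F 5A BA

2962184890 in hexadecimal, padded to 32 bits, is 0xB08F5ABA.
Split into bytes (most-significant first): B0 8F 5A BA.
In big-endian order the high byte comes first in memory.
So the memory order matches the most-significant-first order: B0 8F 5A BA.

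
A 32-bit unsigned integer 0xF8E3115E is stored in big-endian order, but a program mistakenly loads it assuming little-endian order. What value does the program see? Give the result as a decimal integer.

Stored big-endian, the bytes at ascending addresses are F8 E3 11 5E.
Read back as little-endian, the first byte is least significant, giving 0x5E11E3F8.
0x5E11E3F8 = 1578230776.

1578230776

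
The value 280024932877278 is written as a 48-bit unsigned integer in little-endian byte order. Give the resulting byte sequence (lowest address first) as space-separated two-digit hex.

280024932877278 in hexadecimal, padded to 48 bits, is 0xFEAE62A703DE.
Split into bytes (most-significant first): FE AE 62 A7 03 DE.
Little-endian: lowest address holds the least-significant byte.
So at ascending addresses the bytes are DE 03 A7 62 AE FE.

DE 03 A7 62 AE FE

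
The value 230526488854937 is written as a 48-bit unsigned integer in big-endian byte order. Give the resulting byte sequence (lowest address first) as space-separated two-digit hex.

230526488854937 in hexadecimal, padded to 48 bits, is 0xD1A9A17AC199.
Split into bytes (most-significant first): D1 A9 A1 7A C1 99.
In big-endian order the high byte comes first in memory.
So the memory order matches the most-significant-first order: D1 A9 A1 7A C1 99.

D1 A9 A1 7A C1 99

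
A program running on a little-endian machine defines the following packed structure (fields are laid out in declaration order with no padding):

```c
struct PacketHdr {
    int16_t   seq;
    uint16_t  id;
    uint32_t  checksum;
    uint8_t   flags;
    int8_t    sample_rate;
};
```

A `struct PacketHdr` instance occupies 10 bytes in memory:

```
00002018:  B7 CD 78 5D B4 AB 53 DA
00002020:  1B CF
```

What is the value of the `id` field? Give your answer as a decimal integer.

`id` follows `seq` (2 bytes), so it starts at byte offset 2 and occupies 2 bytes.
Bytes at offsets 2..3: 78 5D.
Little-endian: lowest address holds the least-significant byte.
Reassemble most-significant byte first: 5D 78 → 0x5D78.
0x5D78 = 23928.

23928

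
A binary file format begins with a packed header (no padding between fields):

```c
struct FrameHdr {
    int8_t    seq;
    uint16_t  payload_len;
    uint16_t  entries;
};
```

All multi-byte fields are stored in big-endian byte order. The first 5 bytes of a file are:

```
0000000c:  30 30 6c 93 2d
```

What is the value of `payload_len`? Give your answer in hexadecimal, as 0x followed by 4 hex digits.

`payload_len` follows `seq` (1 byte), so it starts at byte offset 1 and occupies 2 bytes.
Bytes at offsets 1..2: 30 6C.
Big-endian stores the most-significant byte at the lowest address.
The bytes are already most-significant first: 0x306C.

0x306C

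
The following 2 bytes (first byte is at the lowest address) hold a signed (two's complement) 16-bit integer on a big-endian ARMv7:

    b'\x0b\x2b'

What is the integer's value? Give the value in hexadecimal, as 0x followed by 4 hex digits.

Big-endian: lowest address holds the most-significant byte.
The bytes are already most-significant first: 0x0B2B.

0x0B2B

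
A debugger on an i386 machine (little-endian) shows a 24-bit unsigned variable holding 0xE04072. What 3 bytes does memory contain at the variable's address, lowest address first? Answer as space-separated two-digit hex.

Split into bytes (most-significant first): E0 40 72.
Little-endian: lowest address holds the least-significant byte.
So at ascending addresses the bytes are 72 40 E0.

72 40 E0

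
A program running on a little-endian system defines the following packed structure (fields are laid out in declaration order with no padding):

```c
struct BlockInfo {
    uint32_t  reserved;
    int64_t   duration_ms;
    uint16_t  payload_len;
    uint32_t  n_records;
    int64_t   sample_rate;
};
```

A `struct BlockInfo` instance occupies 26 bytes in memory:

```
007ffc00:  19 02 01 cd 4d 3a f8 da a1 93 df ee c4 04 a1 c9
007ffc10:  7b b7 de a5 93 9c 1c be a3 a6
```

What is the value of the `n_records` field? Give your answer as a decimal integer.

3078343073

`n_records` follows `reserved` (4 B), `duration_ms` (8 B), `payload_len` (2 B), so it starts at offset 4 + 8 + 2 = 14 and occupies 4 bytes.
Bytes at offsets 14..17: A1 C9 7B B7.
Little-endian: lowest address holds the least-significant byte.
Reassemble most-significant byte first: B7 7B C9 A1 → 0xB77BC9A1.
0xB77BC9A1 = 3078343073.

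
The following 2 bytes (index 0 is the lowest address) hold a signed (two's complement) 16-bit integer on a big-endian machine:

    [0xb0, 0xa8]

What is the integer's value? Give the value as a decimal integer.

Big-endian: lowest address holds the most-significant byte.
The bytes are already most-significant first: 0xB0A8.
Top bit is set, so as a signed 16-bit value this is 0xB0A8 − 2^16 = -20312.

-20312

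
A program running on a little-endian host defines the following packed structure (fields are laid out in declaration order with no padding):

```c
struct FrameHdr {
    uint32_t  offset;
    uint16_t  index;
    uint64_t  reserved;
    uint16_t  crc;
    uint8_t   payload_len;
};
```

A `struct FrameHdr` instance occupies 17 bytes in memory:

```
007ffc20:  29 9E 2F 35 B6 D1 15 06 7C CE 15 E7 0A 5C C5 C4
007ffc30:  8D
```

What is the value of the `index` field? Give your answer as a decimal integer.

53686

`index` follows `offset` (4 bytes), so it starts at byte offset 4 and occupies 2 bytes.
Bytes at offsets 4..5: B6 D1.
Little-endian stores the least-significant byte at the lowest address.
Reassemble most-significant byte first: D1 B6 → 0xD1B6.
0xD1B6 = 53686.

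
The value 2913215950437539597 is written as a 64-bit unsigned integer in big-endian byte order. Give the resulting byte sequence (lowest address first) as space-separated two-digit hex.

2913215950437539597 in hexadecimal, padded to 64 bits, is 0x286DD278D7D4DF0D.
Split into bytes (most-significant first): 28 6D D2 78 D7 D4 DF 0D.
Big-endian stores the most-significant byte at the lowest address.
So the memory order matches the most-significant-first order: 28 6D D2 78 D7 D4 DF 0D.

28 6D D2 78 D7 D4 DF 0D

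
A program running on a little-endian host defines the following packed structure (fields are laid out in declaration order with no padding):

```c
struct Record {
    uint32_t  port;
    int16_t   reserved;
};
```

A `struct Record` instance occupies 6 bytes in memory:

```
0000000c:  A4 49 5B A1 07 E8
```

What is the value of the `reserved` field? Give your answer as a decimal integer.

-6137

`reserved` follows `port` (4 bytes), so it starts at byte offset 4 and occupies 2 bytes.
Bytes at offsets 4..5: 07 E8.
In little-endian order the low byte comes first in memory.
Reassemble most-significant byte first: E8 07 → 0xE807.
Top bit is set, so as a signed 16-bit value this is 0xE807 − 2^16 = -6137.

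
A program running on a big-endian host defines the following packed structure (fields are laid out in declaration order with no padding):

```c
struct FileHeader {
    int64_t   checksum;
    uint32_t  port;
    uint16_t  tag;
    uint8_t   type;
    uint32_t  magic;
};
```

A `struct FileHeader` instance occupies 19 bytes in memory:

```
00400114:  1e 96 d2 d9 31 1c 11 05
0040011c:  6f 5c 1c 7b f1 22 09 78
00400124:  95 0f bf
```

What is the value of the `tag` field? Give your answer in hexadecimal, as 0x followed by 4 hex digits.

`tag` follows `checksum` (8 B), `port` (4 B), so it starts at offset 8 + 4 = 12 and occupies 2 bytes.
Bytes at offsets 12..13: F1 22.
In big-endian order the high byte comes first in memory.
The bytes are already most-significant first: 0xF122.

0xF122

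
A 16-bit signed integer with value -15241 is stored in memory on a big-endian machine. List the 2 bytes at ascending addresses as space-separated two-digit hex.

Two's complement of -15241 in 16 bits: 15241 = 0x3B89; invert → 0xC476; add 1 → 0xC477.
Split into bytes (most-significant first): C4 77.
Big-endian stores the most-significant byte at the lowest address.
So the memory order matches the most-significant-first order: C4 77.

C4 77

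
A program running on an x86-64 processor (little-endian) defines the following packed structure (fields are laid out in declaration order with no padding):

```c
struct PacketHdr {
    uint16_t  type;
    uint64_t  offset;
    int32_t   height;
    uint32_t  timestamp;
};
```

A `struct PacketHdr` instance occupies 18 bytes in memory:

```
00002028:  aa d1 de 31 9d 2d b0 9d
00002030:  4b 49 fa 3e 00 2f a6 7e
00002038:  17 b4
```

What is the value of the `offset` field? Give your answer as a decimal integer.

`offset` follows `type` (2 bytes), so it starts at byte offset 2 and occupies 8 bytes.
Bytes at offsets 2..9: DE 31 9D 2D B0 9D 4B 49.
In little-endian order the low byte comes first in memory.
Reassemble most-significant byte first: 49 4B 9D B0 2D 9D 31 DE → 0x494B9DB02D9D31DE.
0x494B9DB02D9D31DE = 5281488368027120094.

5281488368027120094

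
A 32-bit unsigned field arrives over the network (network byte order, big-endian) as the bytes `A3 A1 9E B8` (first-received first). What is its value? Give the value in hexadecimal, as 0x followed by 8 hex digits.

Big-endian stores the most-significant byte at the lowest address.
The bytes are already most-significant first: 0xA3A19EB8.

0xA3A19EB8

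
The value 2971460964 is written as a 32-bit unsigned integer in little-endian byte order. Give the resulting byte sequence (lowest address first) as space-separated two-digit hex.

64 E5 1C B1

2971460964 in hexadecimal, padded to 32 bits, is 0xB11CE564.
Split into bytes (most-significant first): B1 1C E5 64.
Little-endian: lowest address holds the least-significant byte.
So at ascending addresses the bytes are 64 E5 1C B1.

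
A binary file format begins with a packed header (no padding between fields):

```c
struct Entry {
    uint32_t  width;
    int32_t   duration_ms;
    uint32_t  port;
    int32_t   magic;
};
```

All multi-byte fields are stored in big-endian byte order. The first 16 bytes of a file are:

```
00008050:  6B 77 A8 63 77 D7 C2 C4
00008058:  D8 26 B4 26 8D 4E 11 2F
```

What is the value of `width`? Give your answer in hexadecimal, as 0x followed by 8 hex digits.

`width` is the first field, at byte offset 0, occupying 4 bytes.
Bytes at offsets 0..3: 6B 77 A8 63.
In big-endian order the high byte comes first in memory.
The bytes are already most-significant first: 0x6B77A863.

0x6B77A863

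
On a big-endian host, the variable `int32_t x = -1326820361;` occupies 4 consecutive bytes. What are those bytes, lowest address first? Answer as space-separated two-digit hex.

Two's complement of -1326820361 in 32 bits: 1326820361 = 0x4F15AC09; invert → 0xB0EA53F6; add 1 → 0xB0EA53F7.
Split into bytes (most-significant first): B0 EA 53 F7.
In big-endian order the high byte comes first in memory.
So the memory order matches the most-significant-first order: B0 EA 53 F7.

B0 EA 53 F7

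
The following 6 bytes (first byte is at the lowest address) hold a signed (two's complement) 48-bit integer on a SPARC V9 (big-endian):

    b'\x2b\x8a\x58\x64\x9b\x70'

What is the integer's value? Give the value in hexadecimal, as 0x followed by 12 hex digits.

Big-endian stores the most-significant byte at the lowest address.
The bytes are already most-significant first: 0x2B8A58649B70.

0x2B8A58649B70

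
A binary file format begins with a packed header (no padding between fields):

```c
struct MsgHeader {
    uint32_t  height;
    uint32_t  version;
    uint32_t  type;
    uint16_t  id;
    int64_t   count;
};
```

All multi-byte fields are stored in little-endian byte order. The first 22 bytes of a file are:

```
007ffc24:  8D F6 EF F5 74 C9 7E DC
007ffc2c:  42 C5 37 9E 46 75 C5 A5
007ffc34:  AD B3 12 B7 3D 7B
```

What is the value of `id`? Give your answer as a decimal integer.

`id` follows `height` (4 B), `version` (4 B), `type` (4 B), so it starts at offset 4 + 4 + 4 = 12 and occupies 2 bytes.
Bytes at offsets 12..13: 46 75.
Little-endian stores the least-significant byte at the lowest address.
Reassemble most-significant byte first: 75 46 → 0x7546.
0x7546 = 30022.

30022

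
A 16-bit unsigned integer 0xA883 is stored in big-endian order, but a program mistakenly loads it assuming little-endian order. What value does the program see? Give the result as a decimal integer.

Stored big-endian, the bytes at ascending addresses are A8 83.
Read back as little-endian, the first byte is least significant, giving 0x83A8.
0x83A8 = 33704.

33704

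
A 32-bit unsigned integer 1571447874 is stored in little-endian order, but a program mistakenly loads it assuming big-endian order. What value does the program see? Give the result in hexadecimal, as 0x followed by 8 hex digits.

1571447874 in 32-bit hexadecimal is 0x5DAA6442.
Stored little-endian, the bytes at ascending addresses are 42 64 AA 5D.
Read back as big-endian, the last byte is least significant, giving 0x4264AA5D.

0x4264AA5D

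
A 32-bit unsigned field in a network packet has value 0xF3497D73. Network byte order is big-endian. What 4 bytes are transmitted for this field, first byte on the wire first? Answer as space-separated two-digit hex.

Split into bytes (most-significant first): F3 49 7D 73.
Big-endian stores the most-significant byte at the lowest address.
So the memory order matches the most-significant-first order: F3 49 7D 73.

F3 49 7D 73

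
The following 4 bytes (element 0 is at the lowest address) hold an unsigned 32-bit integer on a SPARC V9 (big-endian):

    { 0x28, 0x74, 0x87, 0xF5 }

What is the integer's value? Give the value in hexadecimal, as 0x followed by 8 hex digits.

In big-endian order the high byte comes first in memory.
The bytes are already most-significant first: 0x287487F5.

0x287487F5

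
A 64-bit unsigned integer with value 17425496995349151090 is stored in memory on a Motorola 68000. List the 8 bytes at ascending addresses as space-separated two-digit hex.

17425496995349151090 in hexadecimal, padded to 64 bits, is 0xF1D3CD316A6C3D72.
Split into bytes (most-significant first): F1 D3 CD 31 6A 6C 3D 72.
In big-endian order the high byte comes first in memory.
So the memory order matches the most-significant-first order: F1 D3 CD 31 6A 6C 3D 72.

F1 D3 CD 31 6A 6C 3D 72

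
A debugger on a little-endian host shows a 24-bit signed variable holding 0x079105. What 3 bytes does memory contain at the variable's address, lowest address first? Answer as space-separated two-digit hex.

Split into bytes (most-significant first): 07 91 05.
Little-endian stores the least-significant byte at the lowest address.
So at ascending addresses the bytes are 05 91 07.

05 91 07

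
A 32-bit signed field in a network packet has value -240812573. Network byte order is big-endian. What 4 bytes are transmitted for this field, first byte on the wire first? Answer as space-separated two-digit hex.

Two's complement of -240812573 in 32 bits: 240812573 = 0x0E5A821D; invert → 0xF1A57DE2; add 1 → 0xF1A57DE3.
Split into bytes (most-significant first): F1 A5 7D E3.
In big-endian order the high byte comes first in memory.
So the memory order matches the most-significant-first order: F1 A5 7D E3.

F1 A5 7D E3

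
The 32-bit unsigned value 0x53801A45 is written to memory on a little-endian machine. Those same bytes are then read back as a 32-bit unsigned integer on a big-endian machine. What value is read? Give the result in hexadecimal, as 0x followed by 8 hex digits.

Stored little-endian, the bytes at ascending addresses are 45 1A 80 53.
Read back as big-endian, the last byte is least significant, giving 0x451A8053.

0x451A8053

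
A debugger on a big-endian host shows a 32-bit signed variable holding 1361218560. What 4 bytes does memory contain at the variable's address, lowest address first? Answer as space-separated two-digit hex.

51 22 8C 00

1361218560 in hexadecimal, padded to 32 bits, is 0x51228C00.
Split into bytes (most-significant first): 51 22 8C 00.
In big-endian order the high byte comes first in memory.
So the memory order matches the most-significant-first order: 51 22 8C 00.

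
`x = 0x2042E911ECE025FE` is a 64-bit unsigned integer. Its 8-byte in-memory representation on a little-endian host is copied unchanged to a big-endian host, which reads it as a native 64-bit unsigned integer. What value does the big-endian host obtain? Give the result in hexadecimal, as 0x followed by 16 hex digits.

0xFE25E0EC11E94220

Stored little-endian, the bytes at ascending addresses are FE 25 E0 EC 11 E9 42 20.
Read back as big-endian, the last byte is least significant, giving 0xFE25E0EC11E94220.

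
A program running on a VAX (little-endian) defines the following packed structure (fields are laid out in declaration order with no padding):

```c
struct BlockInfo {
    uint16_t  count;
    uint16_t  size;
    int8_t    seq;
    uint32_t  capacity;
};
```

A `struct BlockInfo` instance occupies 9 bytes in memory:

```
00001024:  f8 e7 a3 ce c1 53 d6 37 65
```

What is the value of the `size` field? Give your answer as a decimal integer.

`size` follows `count` (2 bytes), so it starts at byte offset 2 and occupies 2 bytes.
Bytes at offsets 2..3: A3 CE.
Little-endian stores the least-significant byte at the lowest address.
Reassemble most-significant byte first: CE A3 → 0xCEA3.
0xCEA3 = 52899.

52899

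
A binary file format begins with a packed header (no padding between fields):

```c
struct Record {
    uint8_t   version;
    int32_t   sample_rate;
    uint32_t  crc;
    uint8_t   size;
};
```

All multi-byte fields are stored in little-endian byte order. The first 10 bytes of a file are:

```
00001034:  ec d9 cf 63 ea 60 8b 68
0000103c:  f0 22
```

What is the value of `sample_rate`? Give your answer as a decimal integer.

`sample_rate` follows `version` (1 byte), so it starts at byte offset 1 and occupies 4 bytes.
Bytes at offsets 1..4: D9 CF 63 EA.
Little-endian: lowest address holds the least-significant byte.
Reassemble most-significant byte first: EA 63 CF D9 → 0xEA63CFD9.
Top bit is set, so as a signed 32-bit value this is 0xEA63CFD9 − 2^32 = -362557479.

-362557479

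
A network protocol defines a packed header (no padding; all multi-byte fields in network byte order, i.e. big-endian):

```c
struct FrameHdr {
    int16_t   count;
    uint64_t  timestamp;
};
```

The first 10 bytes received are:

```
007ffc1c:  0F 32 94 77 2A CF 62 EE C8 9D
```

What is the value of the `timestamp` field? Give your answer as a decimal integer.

`timestamp` follows `count` (2 bytes), so it starts at byte offset 2 and occupies 8 bytes.
Bytes at offsets 2..9: 94 77 2A CF 62 EE C8 9D.
In big-endian order the high byte comes first in memory.
The bytes are already most-significant first: 0x94772ACF62EEC89D.
0x94772ACF62EEC89D = 10698066510048315549.

10698066510048315549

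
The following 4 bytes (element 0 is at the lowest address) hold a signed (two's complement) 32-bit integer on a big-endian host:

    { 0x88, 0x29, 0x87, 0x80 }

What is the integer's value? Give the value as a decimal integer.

In big-endian order the high byte comes first in memory.
The bytes are already most-significant first: 0x88298780.
Top bit is set, so as a signed 32-bit value this is 0x88298780 − 2^32 = -2010544256.

-2010544256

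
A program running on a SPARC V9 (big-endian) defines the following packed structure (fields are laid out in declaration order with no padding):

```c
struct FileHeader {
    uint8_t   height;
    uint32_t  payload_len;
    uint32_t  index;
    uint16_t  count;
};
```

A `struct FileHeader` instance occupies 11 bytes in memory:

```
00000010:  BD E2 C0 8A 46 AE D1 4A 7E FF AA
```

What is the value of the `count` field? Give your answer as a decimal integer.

`count` follows `height` (1 B), `payload_len` (4 B), `index` (4 B), so it starts at offset 1 + 4 + 4 = 9 and occupies 2 bytes.
Bytes at offsets 9..10: FF AA.
Big-endian stores the most-significant byte at the lowest address.
The bytes are already most-significant first: 0xFFAA.
0xFFAA = 65450.

65450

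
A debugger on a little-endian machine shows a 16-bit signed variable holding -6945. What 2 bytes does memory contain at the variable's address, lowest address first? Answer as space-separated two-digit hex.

Two's complement of -6945 in 16 bits: 6945 = 0x1B21; invert → 0xE4DE; add 1 → 0xE4DF.
Split into bytes (most-significant first): E4 DF.
Little-endian: lowest address holds the least-significant byte.
So at ascending addresses the bytes are DF E4.

DF E4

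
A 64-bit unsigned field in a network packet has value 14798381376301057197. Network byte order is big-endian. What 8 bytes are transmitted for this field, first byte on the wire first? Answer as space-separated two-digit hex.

CD 5E 69 74 E1 2E 44 AD

14798381376301057197 in hexadecimal, padded to 64 bits, is 0xCD5E6974E12E44AD.
Split into bytes (most-significant first): CD 5E 69 74 E1 2E 44 AD.
Big-endian: lowest address holds the most-significant byte.
So the memory order matches the most-significant-first order: CD 5E 69 74 E1 2E 44 AD.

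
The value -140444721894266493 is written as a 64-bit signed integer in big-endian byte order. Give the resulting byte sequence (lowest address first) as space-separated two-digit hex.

Two's complement of -140444721894266493 in 64 bits: 140444721894266493 = 0x01F2F5BAFF16167D; invert → 0xFE0D0A4500E9E982; add 1 → 0xFE0D0A4500E9E983.
Split into bytes (most-significant first): FE 0D 0A 45 00 E9 E9 83.
In big-endian order the high byte comes first in memory.
So the memory order matches the most-significant-first order: FE 0D 0A 45 00 E9 E9 83.

FE 0D 0A 45 00 E9 E9 83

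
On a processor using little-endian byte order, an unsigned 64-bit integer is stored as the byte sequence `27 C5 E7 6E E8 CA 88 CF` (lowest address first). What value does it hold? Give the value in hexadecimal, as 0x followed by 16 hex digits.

Little-endian stores the least-significant byte at the lowest address.
Reassemble most-significant byte first: CF 88 CA E8 6E E7 C5 27 → 0xCF88CAE86EE7C527.

0xCF88CAE86EE7C527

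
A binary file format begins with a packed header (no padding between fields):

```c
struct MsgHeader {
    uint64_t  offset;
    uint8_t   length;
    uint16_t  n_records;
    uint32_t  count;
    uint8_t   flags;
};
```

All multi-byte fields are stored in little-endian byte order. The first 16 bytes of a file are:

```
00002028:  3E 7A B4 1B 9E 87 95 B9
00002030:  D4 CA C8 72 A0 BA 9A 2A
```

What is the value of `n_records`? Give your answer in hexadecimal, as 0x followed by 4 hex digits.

0xC8CA

`n_records` follows `offset` (8 B), `length` (1 B), so it starts at offset 8 + 1 = 9 and occupies 2 bytes.
Bytes at offsets 9..10: CA C8.
Little-endian: lowest address holds the least-significant byte.
Reassemble most-significant byte first: C8 CA → 0xC8CA.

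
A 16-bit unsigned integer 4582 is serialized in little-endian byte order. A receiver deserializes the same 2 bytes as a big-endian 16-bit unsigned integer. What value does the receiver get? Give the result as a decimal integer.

58897

4582 in 16-bit hexadecimal is 0x11E6.
Stored little-endian, the bytes at ascending addresses are E6 11.
Read back as big-endian, the last byte is least significant, giving 0xE611.
0xE611 = 58897.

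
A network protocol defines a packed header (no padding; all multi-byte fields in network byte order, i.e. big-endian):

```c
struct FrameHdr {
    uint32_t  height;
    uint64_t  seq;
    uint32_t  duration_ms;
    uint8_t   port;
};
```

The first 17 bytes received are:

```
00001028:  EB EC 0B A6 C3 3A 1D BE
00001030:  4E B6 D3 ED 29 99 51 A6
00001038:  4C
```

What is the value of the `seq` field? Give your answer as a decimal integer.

`seq` follows `height` (4 bytes), so it starts at byte offset 4 and occupies 8 bytes.
Bytes at offsets 4..11: C3 3A 1D BE 4E B6 D3 ED.
Big-endian: lowest address holds the most-significant byte.
The bytes are already most-significant first: 0xC33A1DBE4EB6D3ED.
0xC33A1DBE4EB6D3ED = 14067589089246761965.

14067589089246761965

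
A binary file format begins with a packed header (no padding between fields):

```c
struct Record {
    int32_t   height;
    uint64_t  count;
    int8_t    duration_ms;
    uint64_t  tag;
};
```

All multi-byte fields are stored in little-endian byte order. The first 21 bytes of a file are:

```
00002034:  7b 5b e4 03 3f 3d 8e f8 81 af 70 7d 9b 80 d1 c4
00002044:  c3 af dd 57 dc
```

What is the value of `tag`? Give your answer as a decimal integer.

15877402758291444096

`tag` follows `height` (4 B), `count` (8 B), `duration_ms` (1 B), so it starts at offset 4 + 8 + 1 = 13 and occupies 8 bytes.
Bytes at offsets 13..20: 80 D1 C4 C3 AF DD 57 DC.
Little-endian: lowest address holds the least-significant byte.
Reassemble most-significant byte first: DC 57 DD AF C3 C4 D1 80 → 0xDC57DDAFC3C4D180.
0xDC57DDAFC3C4D180 = 15877402758291444096.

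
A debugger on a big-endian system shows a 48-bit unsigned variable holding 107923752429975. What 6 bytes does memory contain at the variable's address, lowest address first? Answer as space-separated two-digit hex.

107923752429975 in hexadecimal, padded to 48 bits, is 0x6227F4ED2997.
Split into bytes (most-significant first): 62 27 F4 ED 29 97.
In big-endian order the high byte comes first in memory.
So the memory order matches the most-significant-first order: 62 27 F4 ED 29 97.

62 27 F4 ED 29 97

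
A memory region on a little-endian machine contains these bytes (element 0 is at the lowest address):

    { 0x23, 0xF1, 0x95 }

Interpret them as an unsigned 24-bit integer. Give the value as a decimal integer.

9826595

Little-endian: lowest address holds the least-significant byte.
Reassemble most-significant byte first: 95 F1 23 → 0x95F123.
0x95F123 = 9826595.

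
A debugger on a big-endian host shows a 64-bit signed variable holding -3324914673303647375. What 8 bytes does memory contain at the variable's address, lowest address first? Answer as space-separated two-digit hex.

D1 DB 87 B8 85 40 8B 71

Two's complement of -3324914673303647375 in 64 bits: 3324914673303647375 = 0x2E2478477ABF748F; invert → 0xD1DB87B885408B70; add 1 → 0xD1DB87B885408B71.
Split into bytes (most-significant first): D1 DB 87 B8 85 40 8B 71.
Big-endian: lowest address holds the most-significant byte.
So the memory order matches the most-significant-first order: D1 DB 87 B8 85 40 8B 71.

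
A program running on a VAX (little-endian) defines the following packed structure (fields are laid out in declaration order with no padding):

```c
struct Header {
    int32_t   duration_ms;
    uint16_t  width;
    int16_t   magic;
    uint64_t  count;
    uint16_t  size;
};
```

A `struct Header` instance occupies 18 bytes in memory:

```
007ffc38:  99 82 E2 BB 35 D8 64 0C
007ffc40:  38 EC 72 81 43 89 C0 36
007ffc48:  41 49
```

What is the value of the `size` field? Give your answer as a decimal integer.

`size` follows `duration_ms` (4 B), `width` (2 B), `magic` (2 B), `count` (8 B), so it starts at offset 4 + 2 + 2 + 8 = 16 and occupies 2 bytes.
Bytes at offsets 16..17: 41 49.
Little-endian: lowest address holds the least-significant byte.
Reassemble most-significant byte first: 49 41 → 0x4941.
0x4941 = 18753.

18753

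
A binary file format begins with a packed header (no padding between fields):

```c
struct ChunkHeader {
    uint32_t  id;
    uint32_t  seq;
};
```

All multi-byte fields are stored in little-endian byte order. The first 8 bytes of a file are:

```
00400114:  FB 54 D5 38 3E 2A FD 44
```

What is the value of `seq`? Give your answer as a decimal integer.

1157442110

`seq` follows `id` (4 bytes), so it starts at byte offset 4 and occupies 4 bytes.
Bytes at offsets 4..7: 3E 2A FD 44.
In little-endian order the low byte comes first in memory.
Reassemble most-significant byte first: 44 FD 2A 3E → 0x44FD2A3E.
0x44FD2A3E = 1157442110.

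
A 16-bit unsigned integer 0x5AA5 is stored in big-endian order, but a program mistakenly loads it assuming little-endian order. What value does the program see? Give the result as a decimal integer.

Stored big-endian, the bytes at ascending addresses are 5A A5.
Read back as little-endian, the first byte is least significant, giving 0xA55A.
0xA55A = 42330.

42330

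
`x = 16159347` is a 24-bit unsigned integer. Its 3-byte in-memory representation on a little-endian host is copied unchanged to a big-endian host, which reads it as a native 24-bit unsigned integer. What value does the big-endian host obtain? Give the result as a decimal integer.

16159347 in 24-bit hexadecimal is 0xF69273.
Stored little-endian, the bytes at ascending addresses are 73 92 F6.
Read back as big-endian, the last byte is least significant, giving 0x7392F6.
0x7392F6 = 7574262.

7574262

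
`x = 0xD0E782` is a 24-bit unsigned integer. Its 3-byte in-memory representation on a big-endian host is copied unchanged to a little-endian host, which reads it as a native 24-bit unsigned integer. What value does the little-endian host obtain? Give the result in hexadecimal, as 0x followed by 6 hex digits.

Stored big-endian, the bytes at ascending addresses are D0 E7 82.
Read back as little-endian, the first byte is least significant, giving 0x82E7D0.

0x82E7D0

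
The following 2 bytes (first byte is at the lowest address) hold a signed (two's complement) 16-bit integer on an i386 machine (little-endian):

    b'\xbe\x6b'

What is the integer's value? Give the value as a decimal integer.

Little-endian: lowest address holds the least-significant byte.
Reassemble most-significant byte first: 6B BE → 0x6BBE.
0x6BBE = 27582.

27582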